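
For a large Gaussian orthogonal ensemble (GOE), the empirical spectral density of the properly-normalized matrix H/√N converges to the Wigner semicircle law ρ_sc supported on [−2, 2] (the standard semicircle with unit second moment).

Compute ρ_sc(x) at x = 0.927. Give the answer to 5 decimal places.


ρ_sc(x) = (1/(2π)) √(4 − x²). With x = 0.927:
  4 − x² = 4 − (0.927)² = 4 − 0.859329 = 3.140671.
  √(4 − x²) = 1.772194.
  1/(2π) = 0.159155.
  ρ_sc(0.927) = 0.159155 · 1.772194 = 0.282053.

Rounded to 5 decimal places: ρ_sc(0.927) ≈ 0.28205.


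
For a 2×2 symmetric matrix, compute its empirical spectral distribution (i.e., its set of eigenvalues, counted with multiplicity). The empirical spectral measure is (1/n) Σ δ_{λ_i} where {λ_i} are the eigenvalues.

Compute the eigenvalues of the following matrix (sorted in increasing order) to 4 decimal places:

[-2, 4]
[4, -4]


Since M is real symmetric, both eigenvalues are real; they are the roots of det(λI − M) = λ² − (tr M) λ + det M.
tr M = -2 + (-4) = -6.
det M = (-2)·(-4) − 4² = 8 − 16 = -8.
Characteristic polynomial: λ² + 6λ − 8 = 0.
Discriminant Δ = (tr M)² − 4·det M = 36 − (-32) = 68; √Δ = 8.246211.
λ = (tr M ± √Δ)/2 = (-6 ± 8.246211)/2, giving (tr M − √Δ)/2 = -7.1231 and (tr M + √Δ)/2 = 1.1231.

Eigenvalues sorted in increasing order: [-7.1231, 1.1231].


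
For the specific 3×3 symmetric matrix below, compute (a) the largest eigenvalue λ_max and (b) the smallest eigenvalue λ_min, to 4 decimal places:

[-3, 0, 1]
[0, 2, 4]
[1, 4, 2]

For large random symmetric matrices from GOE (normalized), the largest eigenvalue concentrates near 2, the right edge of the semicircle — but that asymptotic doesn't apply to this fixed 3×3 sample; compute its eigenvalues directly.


Since M is real symmetric, all three eigenvalues are real; they are the roots of det(λI − M) = λ³ − (tr M) λ² + s λ − det M, where s is the sum of the principal 2×2 minors.
tr M = -3 + 2 + 2 = 1.
s = ((-3)·2 − 0²) + ((-3)·2 − 1²) + (2·2 − 4²) = -6 + (-7) + (-12) = -25.
det M (expand along row 1) = (-3)·(-12) − 0·(-4) + 1·(-2) = 34.
Characteristic polynomial: λ³ − λ² − 25λ − 34 = 0.
Substitute λ = y + (tr M)/3 = y + 0.333333 to remove the quadratic term: y³ + p·y + q = 0 with p = s − (tr M)²/3 = -25.333333 and q = −2(tr M)³/27 + (tr M)·s/3 − det M = -42.407407.
Three real roots ⇒ use the trigonometric (Viète) form: r = 2√(−p/3) = 5.811865, φ = arccos(3q/(p·r)) = arccos(0.864082) = 0.527472 rad.
y_k = r·cos(φ/3 − 2πk/3) for k = 0, 1, 2 gives y = 5.722262, -1.980722, -3.741540.
λ_k = y_k + 0.333333 gives λ = 6.0556, -1.6474, -3.4082 (check: the sum is 1.0000 = tr M).

Hence λ_max = 6.0556 and λ_min = -3.4082.


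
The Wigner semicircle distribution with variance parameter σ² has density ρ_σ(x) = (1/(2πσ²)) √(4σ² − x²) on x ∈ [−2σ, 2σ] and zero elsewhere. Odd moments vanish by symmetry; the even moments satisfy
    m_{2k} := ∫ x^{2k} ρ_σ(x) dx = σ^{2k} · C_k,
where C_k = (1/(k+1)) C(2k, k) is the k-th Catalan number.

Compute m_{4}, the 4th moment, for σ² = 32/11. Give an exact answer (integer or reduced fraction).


By the scaled semicircle moment identity, m_{2k} = σ^{2k} · C_k with k = 2.
C_2 = (1/(k+1)) · C(2k, k) = (1/3) · C(4, 2) = (1/3) · 6 = 2.
σ^{2k} = (σ²)^k = (32/11)^2 = 1024/121.

Therefore m_{4} = σ^{4} · C_2 = (1024/121) · 2 = 2048/121.


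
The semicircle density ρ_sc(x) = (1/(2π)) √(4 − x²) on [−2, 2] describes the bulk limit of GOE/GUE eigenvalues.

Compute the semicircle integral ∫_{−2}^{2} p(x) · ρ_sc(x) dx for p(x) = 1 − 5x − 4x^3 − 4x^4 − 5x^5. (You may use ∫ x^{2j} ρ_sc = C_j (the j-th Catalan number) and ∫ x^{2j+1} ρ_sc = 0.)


Write p(x) = Σ a_i x^i, split into monomials and integrate each against ρ_sc separately.
Using ∫ x^{2j} ρ_sc = C_j = (1/(j+1)) C(2j, j) (Catalan numbers) and ∫ x^{2j+1} ρ_sc = 0 (odd monomials vanish by symmetry):
  i = 0 (even): a_0 · C_{0} = 1 · 1 = 1
  i = 1 (odd): ∫ x^1 ρ_sc = 0 (vanishes)
  i = 3 (odd): ∫ x^3 ρ_sc = 0 (vanishes)
  i = 4 (even): a_4 · C_{2} = -4 · 2 = -8
  i = 5 (odd): ∫ x^5 ρ_sc = 0 (vanishes)

Summing the contributions: ∫_{−2}^{2} p(x) ρ_sc(x) dx = 1 + (-8) = -7.


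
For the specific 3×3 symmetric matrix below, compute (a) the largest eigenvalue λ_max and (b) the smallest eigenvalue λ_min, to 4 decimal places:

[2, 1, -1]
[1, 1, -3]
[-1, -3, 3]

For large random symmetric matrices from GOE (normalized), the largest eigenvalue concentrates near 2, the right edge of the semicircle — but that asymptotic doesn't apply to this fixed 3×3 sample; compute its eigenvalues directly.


Since M is real symmetric, all three eigenvalues are real; they are the roots of det(λI − M) = λ³ − (tr M) λ² + s λ − det M, where s is the sum of the principal 2×2 minors.
tr M = 2 + 1 + 3 = 6.
s = (2·1 − 1²) + (2·3 − (-1)²) + (1·3 − (-3)²) = 1 + 5 + (-6) = 0.
det M (expand along row 1) = 2·(-6) − 1·0 + (-1)·(-2) = -10.
Characteristic polynomial: λ³ − 6λ² + 10 = 0.
Substitute λ = y + (tr M)/3 = y + 2.000000 to remove the quadratic term: y³ + p·y + q = 0 with p = s − (tr M)²/3 = -12.000000 and q = −2(tr M)³/27 + (tr M)·s/3 − det M = -6.000000.
Three real roots ⇒ use the trigonometric (Viète) form: r = 2√(−p/3) = 4.000000, φ = arccos(3q/(p·r)) = arccos(0.375000) = 1.186400 rad.
y_k = r·cos(φ/3 − 2πk/3) for k = 0, 1, 2 gives y = 3.691268, -0.511128, -3.180140.
λ_k = y_k + 2.000000 gives λ = 5.6913, 1.4889, -1.1801 (check: the sum is 6.0000 = tr M).

Hence λ_max = 5.6913 and λ_min = -1.1801.


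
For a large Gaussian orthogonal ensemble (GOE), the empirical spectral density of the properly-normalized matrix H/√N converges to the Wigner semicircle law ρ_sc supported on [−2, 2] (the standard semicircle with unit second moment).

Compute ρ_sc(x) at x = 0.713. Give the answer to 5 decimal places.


ρ_sc(x) = (1/(2π)) √(4 − x²). With x = 0.713:
  4 − x² = 4 − (0.713)² = 4 − 0.508369 = 3.491631.
  √(4 − x²) = 1.868591.
  1/(2π) = 0.159155.
  ρ_sc(0.713) = 0.159155 · 1.868591 = 0.297395.

Rounded to 5 decimal places: ρ_sc(0.713) ≈ 0.29740.


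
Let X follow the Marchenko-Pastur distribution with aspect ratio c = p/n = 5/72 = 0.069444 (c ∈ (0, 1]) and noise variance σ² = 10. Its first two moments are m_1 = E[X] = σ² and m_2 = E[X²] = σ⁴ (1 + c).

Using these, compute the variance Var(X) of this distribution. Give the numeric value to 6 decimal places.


m_1 = E[X] = σ² = 10, so m_1² = 100.
m_2 = E[X²] = σ⁴ (1 + c) = 100 · (1 + 0.069444) = 100 · 1.069444 = 106.944444.
(Note m_2 − m_1² simplifies to c · σ⁴ = 0.069444 · 100.)

Var(X) = m_2 − m_1² = 106.944444 − 100 = 6.944444.


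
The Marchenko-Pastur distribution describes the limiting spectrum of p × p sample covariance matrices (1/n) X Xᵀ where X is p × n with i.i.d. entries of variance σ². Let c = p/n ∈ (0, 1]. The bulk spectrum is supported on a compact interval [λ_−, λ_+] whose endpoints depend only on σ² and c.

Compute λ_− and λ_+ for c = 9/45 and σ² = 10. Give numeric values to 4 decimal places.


c = 9/45 = 0.200000; √c = 0.447214.
λ_− = σ² (1 − √c)² = 10 · (1 − 0.447214)² = 10 · (0.552786)² = 3.055728.
λ_+ = σ² (1 + √c)² = 10 · (1 + 0.447214)² = 10 · (1.447214)² = 20.944272.

Rounded to 4 decimal places: λ_− ≈ 3.0557, λ_+ ≈ 20.9443.


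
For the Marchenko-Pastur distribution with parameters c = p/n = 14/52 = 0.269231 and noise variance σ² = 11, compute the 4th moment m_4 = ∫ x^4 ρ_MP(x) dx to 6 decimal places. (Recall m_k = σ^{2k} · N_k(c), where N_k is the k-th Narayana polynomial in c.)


E[X⁴] = σ⁸ (1 + 6c + 6c² + c³) (fourth MP moment). With σ² = 11 (so σ⁸ = 14641) and c = 14/52 = 0.269231: E[X⁴] = 14641 · (1 + 6·0.269231 + 6·(0.269231)² + (0.269231)³) = 14641 · 3.069811.

So E[X^4] = 44945.104404.


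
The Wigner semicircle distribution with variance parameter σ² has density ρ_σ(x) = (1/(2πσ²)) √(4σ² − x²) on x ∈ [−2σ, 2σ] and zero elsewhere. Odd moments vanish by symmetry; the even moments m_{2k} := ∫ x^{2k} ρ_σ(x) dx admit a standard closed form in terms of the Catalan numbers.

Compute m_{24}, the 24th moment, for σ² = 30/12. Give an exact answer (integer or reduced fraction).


By the scaled semicircle moment identity, m_{2k} = σ^{2k} · C_k with k = 12.
C_12 = (1/(k+1)) · C(2k, k) = (1/13) · C(24, 12) = (1/13) · 2704156 = 208012.
σ^{2k} = (σ²)^k = (30/12)^12 = 244140625/4096.

Therefore m_{24} = σ^{24} · C_12 = (244140625/4096) · 208012 = 12696044921875/1024.


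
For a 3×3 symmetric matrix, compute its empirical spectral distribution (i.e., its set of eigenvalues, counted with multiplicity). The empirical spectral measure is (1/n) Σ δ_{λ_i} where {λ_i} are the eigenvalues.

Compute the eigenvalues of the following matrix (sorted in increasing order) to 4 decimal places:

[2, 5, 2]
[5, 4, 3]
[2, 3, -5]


Since M is real symmetric, all three eigenvalues are real; they are the roots of det(λI − M) = λ³ − (tr M) λ² + s λ − det M, where s is the sum of the principal 2×2 minors.
tr M = 2 + 4 + (-5) = 1.
s = (2·4 − 5²) + (2·(-5) − 2²) + (4·(-5) − 3²) = -17 + (-14) + (-29) = -60.
det M (expand along row 1) = 2·(-29) − 5·(-31) + 2·7 = 111.
Characteristic polynomial: λ³ − λ² − 60λ − 111 = 0.
Substitute λ = y + (tr M)/3 = y + 0.333333 to remove the quadratic term: y³ + p·y + q = 0 with p = s − (tr M)²/3 = -60.333333 and q = −2(tr M)³/27 + (tr M)·s/3 − det M = -131.074074.
Three real roots ⇒ use the trigonometric (Viète) form: r = 2√(−p/3) = 8.969083, φ = arccos(3q/(p·r)) = arccos(0.726662) = 0.757345 rad.
y_k = r·cos(φ/3 − 2πk/3) for k = 0, 1, 2 gives y = 8.684797, -2.402279, -6.282518.
λ_k = y_k + 0.333333 gives λ = 9.0181, -2.0689, -5.9492 (check: the sum is 1.0000 = tr M).

Eigenvalues sorted in increasing order: [-5.9492, -2.0689, 9.0181].


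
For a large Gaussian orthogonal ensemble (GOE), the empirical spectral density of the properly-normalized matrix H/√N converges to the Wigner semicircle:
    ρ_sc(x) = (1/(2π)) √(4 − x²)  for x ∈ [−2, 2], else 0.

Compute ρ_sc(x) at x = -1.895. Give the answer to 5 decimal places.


ρ_sc(x) = (1/(2π)) √(4 − x²). With x = -1.895:
  4 − x² = 4 − (-1.895)² = 4 − 3.591025 = 0.408975.
  √(4 − x²) = 0.639512.
  1/(2π) = 0.159155.
  ρ_sc(-1.895) = 0.159155 · 0.639512 = 0.101781.

Rounded to 5 decimal places: ρ_sc(-1.895) ≈ 0.10178.


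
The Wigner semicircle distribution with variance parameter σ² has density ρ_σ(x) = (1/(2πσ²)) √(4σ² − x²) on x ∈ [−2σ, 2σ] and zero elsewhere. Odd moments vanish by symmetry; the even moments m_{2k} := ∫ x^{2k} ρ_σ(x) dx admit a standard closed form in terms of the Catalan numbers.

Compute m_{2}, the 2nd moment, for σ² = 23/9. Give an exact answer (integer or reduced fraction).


By the scaled semicircle moment identity, m_{2k} = σ^{2k} · C_k with k = 1.
C_1 = (1/(k+1)) · C(2k, k) = (1/2) · C(2, 1) = (1/2) · 2 = 1.
σ^{2k} = (σ²)^k = (23/9)^1 = 23/9.

Therefore m_{2} = σ^{2} · C_1 = (23/9) · 1 = 23/9.


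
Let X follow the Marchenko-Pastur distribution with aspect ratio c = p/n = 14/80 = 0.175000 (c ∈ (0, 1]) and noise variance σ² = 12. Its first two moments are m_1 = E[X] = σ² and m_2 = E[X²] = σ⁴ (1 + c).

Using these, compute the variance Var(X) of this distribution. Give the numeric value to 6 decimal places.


m_1 = E[X] = σ² = 12, so m_1² = 144.
m_2 = E[X²] = σ⁴ (1 + c) = 144 · (1 + 0.175000) = 144 · 1.175000 = 169.200000.
(Note m_2 − m_1² simplifies to c · σ⁴ = 0.175000 · 144.)

Var(X) = m_2 − m_1² = 169.200000 − 144 = 25.200000.


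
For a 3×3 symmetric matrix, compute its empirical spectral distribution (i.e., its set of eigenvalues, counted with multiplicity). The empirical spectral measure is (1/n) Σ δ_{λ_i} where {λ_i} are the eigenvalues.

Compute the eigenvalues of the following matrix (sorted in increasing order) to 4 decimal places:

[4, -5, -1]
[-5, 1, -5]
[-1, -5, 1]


Since M is real symmetric, all three eigenvalues are real; they are the roots of det(λI − M) = λ³ − (tr M) λ² + s λ − det M, where s is the sum of the principal 2×2 minors.
tr M = 4 + 1 + 1 = 6.
s = (4·1 − (-5)²) + (4·1 − (-1)²) + (1·1 − (-5)²) = -21 + 3 + (-24) = -42.
det M (expand along row 1) = 4·(-24) − (-5)·(-10) + (-1)·26 = -172.
Characteristic polynomial: λ³ − 6λ² − 42λ + 172 = 0.
Substitute λ = y + (tr M)/3 = y + 2.000000 to remove the quadratic term: y³ + p·y + q = 0 with p = s − (tr M)²/3 = -54.000000 and q = −2(tr M)³/27 + (tr M)·s/3 − det M = 72.000000.
Three real roots ⇒ use the trigonometric (Viète) form: r = 2√(−p/3) = 8.485281, φ = arccos(3q/(p·r)) = arccos(-0.471405) = 2.061679 rad.
y_k = r·cos(φ/3 − 2πk/3) for k = 0, 1, 2 gives y = 6.559195, 1.382239, -7.941434.
λ_k = y_k + 2.000000 gives λ = 8.5592, 3.3822, -5.9414 (check: the sum is 6.0000 = tr M).

Eigenvalues sorted in increasing order: [-5.9414, 3.3822, 8.5592].


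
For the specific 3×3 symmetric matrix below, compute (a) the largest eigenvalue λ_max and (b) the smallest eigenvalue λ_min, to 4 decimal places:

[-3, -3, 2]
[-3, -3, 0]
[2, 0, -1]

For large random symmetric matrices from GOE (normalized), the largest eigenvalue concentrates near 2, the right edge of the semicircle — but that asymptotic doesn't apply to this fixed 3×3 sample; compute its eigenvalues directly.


Since M is real symmetric, all three eigenvalues are real; they are the roots of det(λI − M) = λ³ − (tr M) λ² + s λ − det M, where s is the sum of the principal 2×2 minors.
tr M = -3 + (-3) + (-1) = -7.
s = ((-3)·(-3) − (-3)²) + ((-3)·(-1) − 2²) + ((-3)·(-1) − 0²) = 0 + (-1) + 3 = 2.
det M (expand along row 1) = (-3)·3 − (-3)·3 + 2·6 = 12.
Characteristic polynomial: λ³ + 7λ² + 2λ − 12 = 0.
Substitute λ = y + (tr M)/3 = y − 2.333333 to remove the quadratic term: y³ + p·y + q = 0 with p = s − (tr M)²/3 = -14.333333 and q = −2(tr M)³/27 + (tr M)·s/3 − det M = 8.740741.
Three real roots ⇒ use the trigonometric (Viète) form: r = 2√(−p/3) = 4.371626, φ = arccos(3q/(p·r)) = arccos(-0.418484) = 2.002572 rad.
y_k = r·cos(φ/3 − 2πk/3) for k = 0, 1, 2 gives y = 3.433286, 0.627018, -4.060303.
λ_k = y_k − 2.333333 gives λ = 1.1000, -1.7063, -6.3936 (check: the sum is -7.0000 = tr M).

Hence λ_max = 1.1000 and λ_min = -6.3936.


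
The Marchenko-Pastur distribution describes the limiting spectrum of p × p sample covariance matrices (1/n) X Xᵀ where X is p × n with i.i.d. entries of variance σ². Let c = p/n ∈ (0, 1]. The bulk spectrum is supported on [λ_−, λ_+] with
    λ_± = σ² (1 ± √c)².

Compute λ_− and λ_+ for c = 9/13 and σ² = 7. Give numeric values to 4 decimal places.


c = 9/13 = 0.692308; √c = 0.832050.
λ_− = σ² (1 − √c)² = 7 · (1 − 0.832050)² = 7 · (0.167950)² = 0.197450.
λ_+ = σ² (1 + √c)² = 7 · (1 + 0.832050)² = 7 · (1.832050)² = 23.494858.

Rounded to 4 decimal places: λ_− ≈ 0.1974, λ_+ ≈ 23.4949.


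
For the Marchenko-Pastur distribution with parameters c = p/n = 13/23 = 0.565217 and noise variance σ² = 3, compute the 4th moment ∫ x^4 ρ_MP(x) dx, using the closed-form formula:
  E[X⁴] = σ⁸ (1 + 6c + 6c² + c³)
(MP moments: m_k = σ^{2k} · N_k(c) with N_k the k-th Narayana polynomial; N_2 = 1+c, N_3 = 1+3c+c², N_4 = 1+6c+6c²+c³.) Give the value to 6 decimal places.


E[X⁴] = σ⁸ (1 + 6c + 6c² + c³) (fourth MP moment). With σ² = 3 (so σ⁸ = 81) and c = 13/23 = 0.565217: E[X⁴] = 81 · (1 + 6·0.565217 + 6·(0.565217)² + (0.565217)³) = 81 · 6.488699.

So E[X^4] = 525.584614.


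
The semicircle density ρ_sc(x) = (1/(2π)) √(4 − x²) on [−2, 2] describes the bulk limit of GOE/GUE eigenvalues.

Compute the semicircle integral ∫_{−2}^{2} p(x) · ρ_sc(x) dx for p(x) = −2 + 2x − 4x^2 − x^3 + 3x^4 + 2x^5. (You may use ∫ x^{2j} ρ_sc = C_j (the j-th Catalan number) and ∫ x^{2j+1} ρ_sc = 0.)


Write p(x) = Σ a_i x^i, split into monomials and integrate each against ρ_sc separately.
Using ∫ x^{2j} ρ_sc = C_j = (1/(j+1)) C(2j, j) (Catalan numbers) and ∫ x^{2j+1} ρ_sc = 0 (odd monomials vanish by symmetry):
  i = 0 (even): a_0 · C_{0} = -2 · 1 = -2
  i = 1 (odd): ∫ x^1 ρ_sc = 0 (vanishes)
  i = 2 (even): a_2 · C_{1} = -4 · 1 = -4
  i = 3 (odd): ∫ x^3 ρ_sc = 0 (vanishes)
  i = 4 (even): a_4 · C_{2} = 3 · 2 = 6
  i = 5 (odd): ∫ x^5 ρ_sc = 0 (vanishes)

Summing the contributions: ∫_{−2}^{2} p(x) ρ_sc(x) dx = (-2) + (-4) + 6 = 0.


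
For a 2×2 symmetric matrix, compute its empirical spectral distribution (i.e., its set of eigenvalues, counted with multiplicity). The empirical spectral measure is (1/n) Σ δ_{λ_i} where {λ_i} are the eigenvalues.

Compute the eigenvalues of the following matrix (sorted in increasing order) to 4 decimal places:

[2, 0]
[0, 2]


Since M is real symmetric, both eigenvalues are real; they are the roots of det(λI − M) = λ² − (tr M) λ + det M.
tr M = 2 + 2 = 4.
det M = 2·2 − 0² = 4 − 0 = 4.
Characteristic polynomial: λ² − 4λ + 4 = 0.
Discriminant Δ = (tr M)² − 4·det M = 16 − 16 = 0; √Δ = 0.000000.
λ = (tr M ± √Δ)/2 = (4 ± 0.000000)/2, giving (tr M − √Δ)/2 = 2.0000 and (tr M + √Δ)/2 = 2.0000.

Eigenvalues sorted in increasing order: [2.0000, 2.0000].


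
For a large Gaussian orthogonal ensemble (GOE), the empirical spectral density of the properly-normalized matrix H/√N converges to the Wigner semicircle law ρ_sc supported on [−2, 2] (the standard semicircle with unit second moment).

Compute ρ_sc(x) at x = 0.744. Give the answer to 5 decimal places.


ρ_sc(x) = (1/(2π)) √(4 − x²). With x = 0.744:
  4 − x² = 4 − (0.744)² = 4 − 0.553536 = 3.446464.
  √(4 − x²) = 1.856465.
  1/(2π) = 0.159155.
  ρ_sc(0.744) = 0.159155 · 1.856465 = 0.295466.

Rounded to 5 decimal places: ρ_sc(0.744) ≈ 0.29547.


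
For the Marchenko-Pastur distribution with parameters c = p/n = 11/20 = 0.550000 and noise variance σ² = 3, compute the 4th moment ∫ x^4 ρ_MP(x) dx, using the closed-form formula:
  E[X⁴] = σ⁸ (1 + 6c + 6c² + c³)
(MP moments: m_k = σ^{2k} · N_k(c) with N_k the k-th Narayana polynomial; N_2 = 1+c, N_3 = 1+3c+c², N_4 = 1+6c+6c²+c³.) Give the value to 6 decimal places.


E[X⁴] = σ⁸ (1 + 6c + 6c² + c³) (fourth MP moment). With σ² = 3 (so σ⁸ = 81) and c = 11/20 = 0.550000: E[X⁴] = 81 · (1 + 6·0.550000 + 6·(0.550000)² + (0.550000)³) = 81 · 6.281375.

So E[X^4] = 508.791375.


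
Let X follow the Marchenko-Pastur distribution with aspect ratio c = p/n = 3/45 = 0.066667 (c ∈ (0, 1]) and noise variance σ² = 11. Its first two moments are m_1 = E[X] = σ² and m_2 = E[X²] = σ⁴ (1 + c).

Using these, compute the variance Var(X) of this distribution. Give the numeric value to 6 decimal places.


m_1 = E[X] = σ² = 11, so m_1² = 121.
m_2 = E[X²] = σ⁴ (1 + c) = 121 · (1 + 0.066667) = 121 · 1.066667 = 129.066667.
(Note m_2 − m_1² simplifies to c · σ⁴ = 0.066667 · 121.)

Var(X) = m_2 − m_1² = 129.066667 − 121 = 8.066667.


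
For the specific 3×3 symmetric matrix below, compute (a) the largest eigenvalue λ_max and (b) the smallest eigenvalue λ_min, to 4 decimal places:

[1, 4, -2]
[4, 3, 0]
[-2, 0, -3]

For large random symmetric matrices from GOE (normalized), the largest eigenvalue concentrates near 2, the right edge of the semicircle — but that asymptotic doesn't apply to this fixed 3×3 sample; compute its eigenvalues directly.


Since M is real symmetric, all three eigenvalues are real; they are the roots of det(λI − M) = λ³ − (tr M) λ² + s λ − det M, where s is the sum of the principal 2×2 minors.
tr M = 1 + 3 + (-3) = 1.
s = (1·3 − 4²) + (1·(-3) − (-2)²) + (3·(-3) − 0²) = -13 + (-7) + (-9) = -29.
det M (expand along row 1) = 1·(-9) − 4·(-12) + (-2)·6 = 27.
Characteristic polynomial: λ³ − λ² − 29λ − 27 = 0.
Substitute λ = y + (tr M)/3 = y + 0.333333 to remove the quadratic term: y³ + p·y + q = 0 with p = s − (tr M)²/3 = -29.333333 and q = −2(tr M)³/27 + (tr M)·s/3 − det M = -36.740741.
Three real roots ⇒ use the trigonometric (Viète) form: r = 2√(−p/3) = 6.253888, φ = arccos(3q/(p·r)) = arccos(0.600838) = 0.926247 rad.
y_k = r·cos(φ/3 − 2πk/3) for k = 0, 1, 2 gives y = 5.958169, -1.333333, -4.624836.
λ_k = y_k + 0.333333 gives λ = 6.2915, -1.0000, -4.2915 (check: the sum is 1.0000 = tr M).

Hence λ_max = 6.2915 and λ_min = -4.2915.


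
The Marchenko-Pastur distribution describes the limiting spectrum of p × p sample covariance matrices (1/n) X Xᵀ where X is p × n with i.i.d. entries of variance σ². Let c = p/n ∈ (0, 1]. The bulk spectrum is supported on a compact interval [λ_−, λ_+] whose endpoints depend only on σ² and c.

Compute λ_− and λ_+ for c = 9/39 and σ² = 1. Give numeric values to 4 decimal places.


c = 9/39 = 0.230769; √c = 0.480384.
λ_− = σ² (1 − √c)² = 1 · (1 − 0.480384)² = 1 · (0.519616)² = 0.270000.
λ_+ = σ² (1 + √c)² = 1 · (1 + 0.480384)² = 1 · (1.480384)² = 2.191538.

Rounded to 4 decimal places: λ_− ≈ 0.2700, λ_+ ≈ 2.1915.


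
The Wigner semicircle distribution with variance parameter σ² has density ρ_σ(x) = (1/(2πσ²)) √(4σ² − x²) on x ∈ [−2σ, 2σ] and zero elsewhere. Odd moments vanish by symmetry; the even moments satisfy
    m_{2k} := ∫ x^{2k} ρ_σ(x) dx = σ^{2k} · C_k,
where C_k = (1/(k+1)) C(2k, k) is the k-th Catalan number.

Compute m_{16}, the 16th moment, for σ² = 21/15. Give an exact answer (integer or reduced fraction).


By the scaled semicircle moment identity, m_{2k} = σ^{2k} · C_k with k = 8.
C_8 = (1/(k+1)) · C(2k, k) = (1/9) · C(16, 8) = (1/9) · 12870 = 1430.
σ^{2k} = (σ²)^k = (21/15)^8 = 5764801/390625.

Therefore m_{16} = σ^{16} · C_8 = (5764801/390625) · 1430 = 1648733086/78125.


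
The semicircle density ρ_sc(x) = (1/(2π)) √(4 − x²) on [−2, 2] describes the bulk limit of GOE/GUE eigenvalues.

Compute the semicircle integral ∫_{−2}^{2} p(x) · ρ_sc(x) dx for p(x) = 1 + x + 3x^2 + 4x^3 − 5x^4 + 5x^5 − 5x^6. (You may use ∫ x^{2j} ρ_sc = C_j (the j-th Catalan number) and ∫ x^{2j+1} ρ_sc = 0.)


Write p(x) = Σ a_i x^i, split into monomials and integrate each against ρ_sc separately.
Using ∫ x^{2j} ρ_sc = C_j = (1/(j+1)) C(2j, j) (Catalan numbers) and ∫ x^{2j+1} ρ_sc = 0 (odd monomials vanish by symmetry):
  i = 0 (even): a_0 · C_{0} = 1 · 1 = 1
  i = 1 (odd): ∫ x^1 ρ_sc = 0 (vanishes)
  i = 2 (even): a_2 · C_{1} = 3 · 1 = 3
  i = 3 (odd): ∫ x^3 ρ_sc = 0 (vanishes)
  i = 4 (even): a_4 · C_{2} = -5 · 2 = -10
  i = 5 (odd): ∫ x^5 ρ_sc = 0 (vanishes)
  i = 6 (even): a_6 · C_{3} = -5 · 5 = -25

Summing the contributions: ∫_{−2}^{2} p(x) ρ_sc(x) dx = 1 + 3 + (-10) + (-25) = -31.


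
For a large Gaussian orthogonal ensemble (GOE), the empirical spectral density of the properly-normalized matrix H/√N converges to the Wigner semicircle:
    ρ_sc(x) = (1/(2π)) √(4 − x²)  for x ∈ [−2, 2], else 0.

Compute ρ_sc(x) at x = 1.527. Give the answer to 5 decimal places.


ρ_sc(x) = (1/(2π)) √(4 − x²). With x = 1.527:
  4 − x² = 4 − (1.527)² = 4 − 2.331729 = 1.668271.
  √(4 − x²) = 1.291616.
  1/(2π) = 0.159155.
  ρ_sc(1.527) = 0.159155 · 1.291616 = 0.205567.

Rounded to 5 decimal places: ρ_sc(1.527) ≈ 0.20557.


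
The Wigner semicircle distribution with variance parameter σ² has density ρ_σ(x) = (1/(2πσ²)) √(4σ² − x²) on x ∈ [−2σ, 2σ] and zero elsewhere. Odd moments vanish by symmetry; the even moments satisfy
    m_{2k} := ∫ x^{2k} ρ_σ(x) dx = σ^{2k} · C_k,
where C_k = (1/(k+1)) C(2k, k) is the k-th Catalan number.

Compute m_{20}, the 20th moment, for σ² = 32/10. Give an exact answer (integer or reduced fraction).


By the scaled semicircle moment identity, m_{2k} = σ^{2k} · C_k with k = 10.
C_10 = (1/(k+1)) · C(2k, k) = (1/11) · C(20, 10) = (1/11) · 184756 = 16796.
σ^{2k} = (σ²)^k = (32/10)^10 = 1099511627776/9765625.

Therefore m_{20} = σ^{20} · C_10 = (1099511627776/9765625) · 16796 = 18467397300125696/9765625.


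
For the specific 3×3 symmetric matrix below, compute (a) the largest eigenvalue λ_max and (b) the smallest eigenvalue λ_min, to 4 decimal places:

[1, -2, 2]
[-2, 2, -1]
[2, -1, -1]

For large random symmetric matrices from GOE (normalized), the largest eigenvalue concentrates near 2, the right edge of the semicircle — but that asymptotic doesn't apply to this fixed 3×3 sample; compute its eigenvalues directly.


Since M is real symmetric, all three eigenvalues are real; they are the roots of det(λI − M) = λ³ − (tr M) λ² + s λ − det M, where s is the sum of the principal 2×2 minors.
tr M = 1 + 2 + (-1) = 2.
s = (1·2 − (-2)²) + (1·(-1) − 2²) + (2·(-1) − (-1)²) = -2 + (-5) + (-3) = -10.
det M (expand along row 1) = 1·(-3) − (-2)·4 + 2·(-2) = 1.
Characteristic polynomial: λ³ − 2λ² − 10λ − 1 = 0.
Substitute λ = y + (tr M)/3 = y + 0.666667 to remove the quadratic term: y³ + p·y + q = 0 with p = s − (tr M)²/3 = -11.333333 and q = −2(tr M)³/27 + (tr M)·s/3 − det M = -8.259259.
Three real roots ⇒ use the trigonometric (Viète) form: r = 2√(−p/3) = 3.887301, φ = arccos(3q/(p·r)) = arccos(0.562414) = 0.973493 rad.
y_k = r·cos(φ/3 − 2πk/3) for k = 0, 1, 2 gives y = 3.684427, -0.768862, -2.915565.
λ_k = y_k + 0.666667 gives λ = 4.3511, -0.1022, -2.2489 (check: the sum is 2.0000 = tr M).

Hence λ_max = 4.3511 and λ_min = -2.2489.


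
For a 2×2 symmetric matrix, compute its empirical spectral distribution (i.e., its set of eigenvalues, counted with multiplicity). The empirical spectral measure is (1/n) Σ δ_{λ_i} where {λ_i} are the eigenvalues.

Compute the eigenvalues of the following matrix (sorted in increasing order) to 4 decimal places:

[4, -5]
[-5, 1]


Since M is real symmetric, both eigenvalues are real; they are the roots of det(λI − M) = λ² − (tr M) λ + det M.
tr M = 4 + 1 = 5.
det M = 4·1 − (-5)² = 4 − 25 = -21.
Characteristic polynomial: λ² − 5λ − 21 = 0.
Discriminant Δ = (tr M)² − 4·det M = 25 − (-84) = 109; √Δ = 10.440307.
λ = (tr M ± √Δ)/2 = (5 ± 10.440307)/2, giving (tr M − √Δ)/2 = -2.7202 and (tr M + √Δ)/2 = 7.7202.

Eigenvalues sorted in increasing order: [-2.7202, 7.7202].


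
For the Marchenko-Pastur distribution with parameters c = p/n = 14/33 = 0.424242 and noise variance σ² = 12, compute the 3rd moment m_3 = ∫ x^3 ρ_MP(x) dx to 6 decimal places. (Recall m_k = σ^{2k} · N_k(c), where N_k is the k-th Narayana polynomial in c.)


E[X³] = σ⁶ (1 + 3c + c²) (third MP moment). With σ² = 12 (so σ⁶ = 1728) and c = 14/33 = 0.424242: E[X³] = 1728 · (1 + 3·0.424242 + (0.424242)²) = 1728 · 2.452709.

So E[X^3] = 4238.280992.


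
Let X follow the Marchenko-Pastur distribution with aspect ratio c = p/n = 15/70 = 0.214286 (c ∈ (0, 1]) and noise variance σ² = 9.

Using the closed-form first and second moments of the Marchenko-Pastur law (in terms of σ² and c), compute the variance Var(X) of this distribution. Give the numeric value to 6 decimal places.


Recall the MP moments m_1 = E[X] = σ² and m_2 = E[X²] = σ⁴ (1 + c).
m_1 = E[X] = σ² = 9, so m_1² = 81.
m_2 = E[X²] = σ⁴ (1 + c) = 81 · (1 + 0.214286) = 81 · 1.214286 = 98.357143.
(Note m_2 − m_1² simplifies to c · σ⁴ = 0.214286 · 81.)

Var(X) = m_2 − m_1² = 98.357143 − 81 = 17.357143.


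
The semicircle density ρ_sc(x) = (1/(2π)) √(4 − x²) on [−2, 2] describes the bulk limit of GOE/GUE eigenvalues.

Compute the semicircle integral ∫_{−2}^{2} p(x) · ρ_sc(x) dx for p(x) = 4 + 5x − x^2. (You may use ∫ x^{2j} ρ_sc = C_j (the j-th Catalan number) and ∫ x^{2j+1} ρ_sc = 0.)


Write p(x) = Σ a_i x^i, split into monomials and integrate each against ρ_sc separately.
Using ∫ x^{2j} ρ_sc = C_j = (1/(j+1)) C(2j, j) (Catalan numbers) and ∫ x^{2j+1} ρ_sc = 0 (odd monomials vanish by symmetry):
  i = 0 (even): a_0 · C_{0} = 4 · 1 = 4
  i = 1 (odd): ∫ x^1 ρ_sc = 0 (vanishes)
  i = 2 (even): a_2 · C_{1} = -1 · 1 = -1

Summing the contributions: ∫_{−2}^{2} p(x) ρ_sc(x) dx = 4 + (-1) = 3.


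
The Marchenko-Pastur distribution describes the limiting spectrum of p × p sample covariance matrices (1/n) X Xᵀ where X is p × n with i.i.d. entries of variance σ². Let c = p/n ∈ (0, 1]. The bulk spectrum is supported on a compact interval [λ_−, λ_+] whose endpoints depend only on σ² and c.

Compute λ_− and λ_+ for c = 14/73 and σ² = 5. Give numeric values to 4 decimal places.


c = 14/73 = 0.191781; √c = 0.437928.
λ_− = σ² (1 − √c)² = 5 · (1 − 0.437928)² = 5 · (0.562072)² = 1.579625.
λ_+ = σ² (1 + √c)² = 5 · (1 + 0.437928)² = 5 · (1.437928)² = 10.338183.

Rounded to 4 decimal places: λ_− ≈ 1.5796, λ_+ ≈ 10.3382.


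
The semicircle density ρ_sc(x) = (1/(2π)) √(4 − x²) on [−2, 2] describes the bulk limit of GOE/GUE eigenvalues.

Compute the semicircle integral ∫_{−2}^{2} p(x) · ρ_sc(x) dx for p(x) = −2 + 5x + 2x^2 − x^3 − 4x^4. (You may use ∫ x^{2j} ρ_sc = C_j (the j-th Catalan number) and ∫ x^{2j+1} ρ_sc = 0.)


Write p(x) = Σ a_i x^i, split into monomials and integrate each against ρ_sc separately.
Using ∫ x^{2j} ρ_sc = C_j = (1/(j+1)) C(2j, j) (Catalan numbers) and ∫ x^{2j+1} ρ_sc = 0 (odd monomials vanish by symmetry):
  i = 0 (even): a_0 · C_{0} = -2 · 1 = -2
  i = 1 (odd): ∫ x^1 ρ_sc = 0 (vanishes)
  i = 2 (even): a_2 · C_{1} = 2 · 1 = 2
  i = 3 (odd): ∫ x^3 ρ_sc = 0 (vanishes)
  i = 4 (even): a_4 · C_{2} = -4 · 2 = -8

Summing the contributions: ∫_{−2}^{2} p(x) ρ_sc(x) dx = (-2) + 2 + (-8) = -8.


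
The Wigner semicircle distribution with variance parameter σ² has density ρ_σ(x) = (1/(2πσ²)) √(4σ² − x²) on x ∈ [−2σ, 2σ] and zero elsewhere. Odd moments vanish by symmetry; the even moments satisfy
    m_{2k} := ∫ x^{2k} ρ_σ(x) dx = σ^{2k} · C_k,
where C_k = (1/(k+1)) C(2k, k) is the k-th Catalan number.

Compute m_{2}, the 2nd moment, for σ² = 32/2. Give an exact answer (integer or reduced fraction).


By the scaled semicircle moment identity, m_{2k} = σ^{2k} · C_k with k = 1.
C_1 = (1/(k+1)) · C(2k, k) = (1/2) · C(2, 1) = (1/2) · 2 = 1.
σ^{2k} = (σ²)^k = (32/2)^1 = 16.

Therefore m_{2} = σ^{2} · C_1 = 16 · 1 = 16.


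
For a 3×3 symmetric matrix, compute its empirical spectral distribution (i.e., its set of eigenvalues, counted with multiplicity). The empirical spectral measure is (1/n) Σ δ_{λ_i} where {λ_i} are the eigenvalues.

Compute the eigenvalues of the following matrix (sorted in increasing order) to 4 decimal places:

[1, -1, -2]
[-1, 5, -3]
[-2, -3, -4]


Since M is real symmetric, all three eigenvalues are real; they are the roots of det(λI − M) = λ³ − (tr M) λ² + s λ − det M, where s is the sum of the principal 2×2 minors.
tr M = 1 + 5 + (-4) = 2.
s = (1·5 − (-1)²) + (1·(-4) − (-2)²) + (5·(-4) − (-3)²) = 4 + (-8) + (-29) = -33.
det M (expand along row 1) = 1·(-29) − (-1)·(-2) + (-2)·13 = -57.
Characteristic polynomial: λ³ − 2λ² − 33λ + 57 = 0.
Substitute λ = y + (tr M)/3 = y + 0.666667 to remove the quadratic term: y³ + p·y + q = 0 with p = s − (tr M)²/3 = -34.333333 and q = −2(tr M)³/27 + (tr M)·s/3 − det M = 34.407407.
Three real roots ⇒ use the trigonometric (Viète) form: r = 2√(−p/3) = 6.765928, φ = arccos(3q/(p·r)) = arccos(-0.444355) = 2.031250 rad.
y_k = r·cos(φ/3 − 2πk/3) for k = 0, 1, 2 gives y = 5.273387, 1.034394, -6.307780.
λ_k = y_k + 0.666667 gives λ = 5.9401, 1.7011, -5.6411 (check: the sum is 2.0000 = tr M).

Eigenvalues sorted in increasing order: [-5.6411, 1.7011, 5.9401].


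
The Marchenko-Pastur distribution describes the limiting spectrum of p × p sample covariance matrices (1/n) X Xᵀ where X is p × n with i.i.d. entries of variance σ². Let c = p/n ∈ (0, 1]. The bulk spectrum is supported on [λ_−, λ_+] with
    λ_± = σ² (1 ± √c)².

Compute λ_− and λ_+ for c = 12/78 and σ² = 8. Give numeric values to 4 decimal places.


c = 12/78 = 0.153846; √c = 0.392232.
λ_− = σ² (1 − √c)² = 8 · (1 − 0.392232)² = 8 · (0.607768)² = 2.955053.
λ_+ = σ² (1 + √c)² = 8 · (1 + 0.392232)² = 8 · (1.392232)² = 15.506486.

Rounded to 4 decimal places: λ_− ≈ 2.9551, λ_+ ≈ 15.5065.


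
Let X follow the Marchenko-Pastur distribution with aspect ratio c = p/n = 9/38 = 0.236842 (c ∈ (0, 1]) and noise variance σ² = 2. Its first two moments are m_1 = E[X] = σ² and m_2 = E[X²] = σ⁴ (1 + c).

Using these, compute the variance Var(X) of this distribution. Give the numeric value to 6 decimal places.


m_1 = E[X] = σ² = 2, so m_1² = 4.
m_2 = E[X²] = σ⁴ (1 + c) = 4 · (1 + 0.236842) = 4 · 1.236842 = 4.947368.
(Note m_2 − m_1² simplifies to c · σ⁴ = 0.236842 · 4.)

Var(X) = m_2 − m_1² = 4.947368 − 4 = 0.947368.


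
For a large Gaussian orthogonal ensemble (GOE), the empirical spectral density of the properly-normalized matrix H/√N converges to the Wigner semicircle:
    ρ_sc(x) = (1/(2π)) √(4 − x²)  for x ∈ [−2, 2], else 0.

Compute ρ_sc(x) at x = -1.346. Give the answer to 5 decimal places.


ρ_sc(x) = (1/(2π)) √(4 − x²). With x = -1.346:
  4 − x² = 4 − (-1.346)² = 4 − 1.811716 = 2.188284.
  √(4 − x²) = 1.479285.
  1/(2π) = 0.159155.
  ρ_sc(-1.346) = 0.159155 · 1.479285 = 0.235436.

Rounded to 5 decimal places: ρ_sc(-1.346) ≈ 0.23544.


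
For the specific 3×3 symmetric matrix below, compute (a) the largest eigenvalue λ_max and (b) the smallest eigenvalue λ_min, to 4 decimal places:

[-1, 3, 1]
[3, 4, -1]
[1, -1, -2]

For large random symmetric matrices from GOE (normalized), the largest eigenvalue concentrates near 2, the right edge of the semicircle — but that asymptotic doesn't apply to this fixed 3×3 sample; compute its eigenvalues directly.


Since M is real symmetric, all three eigenvalues are real; they are the roots of det(λI − M) = λ³ − (tr M) λ² + s λ − det M, where s is the sum of the principal 2×2 minors.
tr M = -1 + 4 + (-2) = 1.
s = ((-1)·4 − 3²) + ((-1)·(-2) − 1²) + (4·(-2) − (-1)²) = -13 + 1 + (-9) = -21.
det M (expand along row 1) = (-1)·(-9) − 3·(-5) + 1·(-7) = 17.
Characteristic polynomial: λ³ − λ² − 21λ − 17 = 0.
Substitute λ = y + (tr M)/3 = y + 0.333333 to remove the quadratic term: y³ + p·y + q = 0 with p = s − (tr M)²/3 = -21.333333 and q = −2(tr M)³/27 + (tr M)·s/3 − det M = -24.074074.
Three real roots ⇒ use the trigonometric (Viète) form: r = 2√(−p/3) = 5.333333, φ = arccos(3q/(p·r)) = arccos(0.634766) = 0.883091 rad.
y_k = r·cos(φ/3 − 2πk/3) for k = 0, 1, 2 gives y = 5.103930, -1.211907, -3.892023.
λ_k = y_k + 0.333333 gives λ = 5.4373, -0.8786, -3.5587 (check: the sum is 1.0000 = tr M).

Hence λ_max = 5.4373 and λ_min = -3.5587.


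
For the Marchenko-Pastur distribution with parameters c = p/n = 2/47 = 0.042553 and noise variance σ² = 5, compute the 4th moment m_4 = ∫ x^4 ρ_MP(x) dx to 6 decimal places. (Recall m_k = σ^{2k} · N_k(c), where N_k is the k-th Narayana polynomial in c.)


E[X⁴] = σ⁸ (1 + 6c + 6c² + c³) (fourth MP moment). With σ² = 5 (so σ⁸ = 625) and c = 2/47 = 0.042553: E[X⁴] = 625 · (1 + 6·0.042553 + 6·(0.042553)² + (0.042553)³) = 625 · 1.266261.

So E[X^4] = 791.413030.


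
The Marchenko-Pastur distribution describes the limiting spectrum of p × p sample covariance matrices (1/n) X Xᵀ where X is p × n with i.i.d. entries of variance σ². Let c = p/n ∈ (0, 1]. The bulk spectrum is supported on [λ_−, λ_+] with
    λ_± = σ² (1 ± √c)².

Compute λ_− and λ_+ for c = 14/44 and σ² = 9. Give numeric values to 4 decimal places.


c = 14/44 = 0.318182; √c = 0.564076.
λ_− = σ² (1 − √c)² = 9 · (1 − 0.564076)² = 9 · (0.435924)² = 1.710267.
λ_+ = σ² (1 + √c)² = 9 · (1 + 0.564076)² = 9 · (1.564076)² = 22.017006.

Rounded to 4 decimal places: λ_− ≈ 1.7103, λ_+ ≈ 22.0170.


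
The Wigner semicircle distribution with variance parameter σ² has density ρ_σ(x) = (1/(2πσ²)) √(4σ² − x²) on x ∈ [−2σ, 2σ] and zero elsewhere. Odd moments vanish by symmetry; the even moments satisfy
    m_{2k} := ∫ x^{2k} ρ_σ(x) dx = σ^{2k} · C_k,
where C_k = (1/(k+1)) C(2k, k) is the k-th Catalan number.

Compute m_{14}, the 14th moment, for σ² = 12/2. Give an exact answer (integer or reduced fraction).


By the scaled semicircle moment identity, m_{2k} = σ^{2k} · C_k with k = 7.
C_7 = (1/(k+1)) · C(2k, k) = (1/8) · C(14, 7) = (1/8) · 3432 = 429.
σ^{2k} = (σ²)^k = (12/2)^7 = 279936.

Therefore m_{14} = σ^{14} · C_7 = 279936 · 429 = 120092544.


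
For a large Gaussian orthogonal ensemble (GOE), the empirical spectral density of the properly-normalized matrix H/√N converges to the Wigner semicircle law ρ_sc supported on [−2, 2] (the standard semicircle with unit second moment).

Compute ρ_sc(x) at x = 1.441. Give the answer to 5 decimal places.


ρ_sc(x) = (1/(2π)) √(4 − x²). With x = 1.441:
  4 − x² = 4 − (1.441)² = 4 − 2.076481 = 1.923519.
  √(4 − x²) = 1.386910.
  1/(2π) = 0.159155.
  ρ_sc(1.441) = 0.159155 · 1.386910 = 0.220734.

Rounded to 5 decimal places: ρ_sc(1.441) ≈ 0.22073.


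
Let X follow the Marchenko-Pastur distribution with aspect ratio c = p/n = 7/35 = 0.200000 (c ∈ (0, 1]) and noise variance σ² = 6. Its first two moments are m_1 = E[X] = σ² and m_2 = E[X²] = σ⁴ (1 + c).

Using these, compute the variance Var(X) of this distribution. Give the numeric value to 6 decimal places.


m_1 = E[X] = σ² = 6, so m_1² = 36.
m_2 = E[X²] = σ⁴ (1 + c) = 36 · (1 + 0.200000) = 36 · 1.200000 = 43.200000.
(Note m_2 − m_1² simplifies to c · σ⁴ = 0.200000 · 36.)

Var(X) = m_2 − m_1² = 43.200000 − 36 = 7.200000.


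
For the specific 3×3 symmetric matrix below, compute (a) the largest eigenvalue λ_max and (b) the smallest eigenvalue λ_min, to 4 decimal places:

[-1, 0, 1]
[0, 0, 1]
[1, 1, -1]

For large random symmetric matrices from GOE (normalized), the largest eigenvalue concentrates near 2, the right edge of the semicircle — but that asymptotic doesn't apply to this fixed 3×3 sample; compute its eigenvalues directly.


Since M is real symmetric, all three eigenvalues are real; they are the roots of det(λI − M) = λ³ − (tr M) λ² + s λ − det M, where s is the sum of the principal 2×2 minors.
tr M = -1 + 0 + (-1) = -2.
s = ((-1)·0 − 0²) + ((-1)·(-1) − 1²) + (0·(-1) − 1²) = 0 + 0 + (-1) = -1.
det M (expand along row 1) = (-1)·(-1) − 0·(-1) + 1·0 = 1.
Characteristic polynomial: λ³ + 2λ² − λ − 1 = 0.
Substitute λ = y + (tr M)/3 = y − 0.666667 to remove the quadratic term: y³ + p·y + q = 0 with p = s − (tr M)²/3 = -2.333333 and q = −2(tr M)³/27 + (tr M)·s/3 − det M = 0.259259.
Three real roots ⇒ use the trigonometric (Viète) form: r = 2√(−p/3) = 1.763834, φ = arccos(3q/(p·r)) = arccos(-0.188982) = 1.760922 rad.
y_k = r·cos(φ/3 − 2πk/3) for k = 0, 1, 2 gives y = 1.468604, 0.111709, -1.580313.
λ_k = y_k − 0.666667 gives λ = 0.8019, -0.5550, -2.2470 (check: the sum is -2.0000 = tr M).

Hence λ_max = 0.8019 and λ_min = -2.2470.


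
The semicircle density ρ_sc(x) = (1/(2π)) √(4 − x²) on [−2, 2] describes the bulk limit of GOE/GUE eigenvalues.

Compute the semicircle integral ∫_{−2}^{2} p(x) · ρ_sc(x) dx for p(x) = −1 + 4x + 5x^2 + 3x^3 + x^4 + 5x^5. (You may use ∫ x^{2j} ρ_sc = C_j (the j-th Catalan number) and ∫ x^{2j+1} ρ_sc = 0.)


Write p(x) = Σ a_i x^i, split into monomials and integrate each against ρ_sc separately.
Using ∫ x^{2j} ρ_sc = C_j = (1/(j+1)) C(2j, j) (Catalan numbers) and ∫ x^{2j+1} ρ_sc = 0 (odd monomials vanish by symmetry):
  i = 0 (even): a_0 · C_{0} = -1 · 1 = -1
  i = 1 (odd): ∫ x^1 ρ_sc = 0 (vanishes)
  i = 2 (even): a_2 · C_{1} = 5 · 1 = 5
  i = 3 (odd): ∫ x^3 ρ_sc = 0 (vanishes)
  i = 4 (even): a_4 · C_{2} = 1 · 2 = 2
  i = 5 (odd): ∫ x^5 ρ_sc = 0 (vanishes)

Summing the contributions: ∫_{−2}^{2} p(x) ρ_sc(x) dx = (-1) + 5 + 2 = 6.
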